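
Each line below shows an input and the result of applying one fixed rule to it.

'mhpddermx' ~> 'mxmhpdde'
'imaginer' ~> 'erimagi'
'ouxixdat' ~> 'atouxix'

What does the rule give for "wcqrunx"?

nxwcqr

Looking at the pairs, the operation is to move the last 2 characters to the front (rotate right by 2), then delete the last character.
Applying both steps to "wcqrunx": "nxwcqru", then "nxwcqr".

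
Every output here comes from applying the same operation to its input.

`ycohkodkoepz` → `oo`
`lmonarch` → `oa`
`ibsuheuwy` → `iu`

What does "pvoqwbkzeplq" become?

What's happening: keep every other character starting from the first (positions 1st, 3rd, 5th, ...), then keep only the vowels.
"pvoqwbkzeplq" → "powkel" → "oe".

oe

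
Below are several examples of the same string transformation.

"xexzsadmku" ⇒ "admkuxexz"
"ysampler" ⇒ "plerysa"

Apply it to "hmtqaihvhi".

The rule is to swap the front and back halves of the string, then delete the last character.
Starting from "hmtqaihvhi": after the first operation, "ihvhihmtqa"; after the second, "ihvhihmtq".
(Check on "ysampler": → "plerysam" → "plerysa" ✓)

ihvhihmtq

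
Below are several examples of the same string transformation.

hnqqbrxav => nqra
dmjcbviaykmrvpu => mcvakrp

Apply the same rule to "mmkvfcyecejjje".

Looking at the pairs, the operation is to keep every other character starting from the second (positions 2nd, 4th, 6th, ...).
"mmkvfcyecejjje" → "mvceeje".

mvceeje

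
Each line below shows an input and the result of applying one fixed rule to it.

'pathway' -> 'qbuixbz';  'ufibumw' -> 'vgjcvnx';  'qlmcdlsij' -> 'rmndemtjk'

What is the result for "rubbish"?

Looking at the pairs, the operation is to shift every letter 1 place forward in the alphabet (wrapping around).
For "rubbish" the result is "svccjti".

svccjti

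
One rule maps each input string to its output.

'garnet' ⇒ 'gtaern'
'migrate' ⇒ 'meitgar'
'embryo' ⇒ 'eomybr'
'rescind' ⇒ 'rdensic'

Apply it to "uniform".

umnriof

The pattern: take characters alternately from the front and the back (1st, last, 2nd, 2nd-last, ...).
Applying that to "uniform" gives "umnriof".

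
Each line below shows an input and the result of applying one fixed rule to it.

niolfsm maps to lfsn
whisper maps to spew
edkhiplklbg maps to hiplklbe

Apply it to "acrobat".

Rule — swap the first and last characters, then delete the first 3 characters.
Starting from "acrobat": after the first operation, "tcrobaa"; after the second, "obaa".

obaa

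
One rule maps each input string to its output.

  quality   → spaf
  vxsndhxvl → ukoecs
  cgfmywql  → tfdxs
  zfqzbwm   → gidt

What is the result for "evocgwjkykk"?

jndqrfrr

Rule — delete the first 3 characters, then shift every letter 7 places forward in the alphabet (wrapping around).
Working it through for "evocgwjkykk": intermediate "cgwjkykk", final "jndqrfrr".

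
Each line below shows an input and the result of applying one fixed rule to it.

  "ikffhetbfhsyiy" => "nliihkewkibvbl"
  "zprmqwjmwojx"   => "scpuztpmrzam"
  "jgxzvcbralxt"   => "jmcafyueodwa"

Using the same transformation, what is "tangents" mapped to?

dwjqqhvw

What's happening: shift every letter 3 places forward in the alphabet (wrapping around), then swap each adjacent pair of characters (1↔2, 3↔4, ...).
For "tangents", step one produces "wdqjhqwv"; step two turns that into "dwjqqhvw".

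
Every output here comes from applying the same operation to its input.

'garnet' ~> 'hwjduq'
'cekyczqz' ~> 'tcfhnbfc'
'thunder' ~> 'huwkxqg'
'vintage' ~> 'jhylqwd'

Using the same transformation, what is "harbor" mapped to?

The pattern: move the last 2 characters to the front (rotate right by 2), then shift every letter 3 places forward in the alphabet (wrapping around).
Starting from "harbor": after the first operation, "orharb"; after the second, "rukdue".

rukdue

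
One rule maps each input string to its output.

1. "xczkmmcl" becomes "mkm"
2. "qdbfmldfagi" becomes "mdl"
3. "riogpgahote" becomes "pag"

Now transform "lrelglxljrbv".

What's happening: take characters alternately from the front and the back (1st, last, 2nd, 2nd-last, ...), then keep only the last 3 characters.
"lrelglxljrbv" → "lvrberljgllx" → "llx".

llx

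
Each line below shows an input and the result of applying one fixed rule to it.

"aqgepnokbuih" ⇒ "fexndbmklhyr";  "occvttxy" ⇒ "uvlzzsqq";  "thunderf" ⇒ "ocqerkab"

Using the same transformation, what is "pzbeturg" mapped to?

What's happening: move the last 2 characters to the front (rotate right by 2), then shift every letter 3 places backward in the alphabet (wrapping around).
Applying both steps to "pzbeturg": "rgpzbetu", then "odmwybqr".

odmwybqr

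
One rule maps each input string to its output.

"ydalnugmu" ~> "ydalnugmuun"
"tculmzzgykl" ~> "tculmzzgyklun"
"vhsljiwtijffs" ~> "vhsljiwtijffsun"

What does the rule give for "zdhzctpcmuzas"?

zdhzctpcmuzasun

The pattern: append "un".
For "zdhzctpcmuzas" the result is "zdhzctpcmuzasun".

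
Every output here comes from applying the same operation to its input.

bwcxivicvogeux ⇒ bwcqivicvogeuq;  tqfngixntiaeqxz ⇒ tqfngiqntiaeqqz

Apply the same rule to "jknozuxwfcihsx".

jknozuqwfcihsq

Rule — replace every "x" with "q".
So "jknozuxwfcihsx" becomes "jknozuqwfcihsq".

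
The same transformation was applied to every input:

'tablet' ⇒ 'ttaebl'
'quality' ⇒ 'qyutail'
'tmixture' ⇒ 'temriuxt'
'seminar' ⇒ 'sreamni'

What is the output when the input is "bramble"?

berlabm

The pattern: take characters alternately from the front and the back (1st, last, 2nd, 2nd-last, ...).
Applying that to "bramble" gives "berlabm".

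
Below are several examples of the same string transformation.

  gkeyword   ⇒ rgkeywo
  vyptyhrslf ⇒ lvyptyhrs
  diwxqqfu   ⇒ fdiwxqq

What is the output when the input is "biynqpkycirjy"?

Each output is the input with this applied: delete the last character, then move the last character to the front.
For "biynqpkycirjy", step one produces "biynqpkycirj"; step two turns that into "jbiynqpkycir".
(Check on "vyptyhrslf": → "vyptyhrsl" → "lvyptyhrs" ✓)

jbiynqpkycir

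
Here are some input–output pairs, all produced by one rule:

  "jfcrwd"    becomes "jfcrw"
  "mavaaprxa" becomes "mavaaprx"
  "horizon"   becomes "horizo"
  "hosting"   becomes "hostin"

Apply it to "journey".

journe

The transformation: delete the last character.
For "journey" the result is "journe".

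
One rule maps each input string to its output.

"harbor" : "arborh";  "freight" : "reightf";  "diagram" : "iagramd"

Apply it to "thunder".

The rule is to move the first character to the end.
For "thunder" the result is "hundert".

hundert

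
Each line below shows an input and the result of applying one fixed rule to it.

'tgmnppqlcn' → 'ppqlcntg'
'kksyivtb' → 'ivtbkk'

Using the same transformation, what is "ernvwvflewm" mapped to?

Looking at the pairs, the operation is to move the first 2 characters to the end (rotate left by 2), then delete the first 2 characters.
On "ernvwvflewm": the first step gives "nvwvflewmer", and the second then gives "wvflewmer".

wvflewmer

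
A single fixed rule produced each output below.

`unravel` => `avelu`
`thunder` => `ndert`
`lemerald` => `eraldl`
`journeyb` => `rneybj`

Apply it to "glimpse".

The rule is to move the first character to the end, then delete the first 2 characters.
For "glimpse", step one produces "limpseg"; step two turns that into "mpseg".
(Check on "lemerald": → "emeraldl" → "eraldl" ✓)

mpseg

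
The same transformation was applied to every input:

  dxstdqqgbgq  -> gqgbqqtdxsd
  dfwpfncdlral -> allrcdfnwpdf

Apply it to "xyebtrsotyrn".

Looking at the pairs, the operation is to reverse the string, then swap each adjacent pair of characters (1↔2, 3↔4, ...).
"xyebtrsotyrn" → "nrytosrtbeyx" → "rntysotrebxy".

rntysotrebxy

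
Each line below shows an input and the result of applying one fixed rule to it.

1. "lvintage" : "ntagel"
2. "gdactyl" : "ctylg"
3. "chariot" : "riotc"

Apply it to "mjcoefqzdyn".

What's happening: move the first 3 characters to the end (rotate left by 3), then delete the last 2 characters.
For "mjcoefqzdyn", step one produces "oefqzdynmjc"; step two turns that into "oefqzdynm".

oefqzdynm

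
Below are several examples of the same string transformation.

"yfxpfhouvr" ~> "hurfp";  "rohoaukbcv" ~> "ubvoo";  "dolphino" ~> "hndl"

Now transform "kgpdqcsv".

qskp

Rule — swap the front and back halves of the string, then keep every other character starting from the first (positions 1st, 3rd, 5th, ...).
Starting from "kgpdqcsv": after the first operation, "qcsvkgpd"; after the second, "qskp".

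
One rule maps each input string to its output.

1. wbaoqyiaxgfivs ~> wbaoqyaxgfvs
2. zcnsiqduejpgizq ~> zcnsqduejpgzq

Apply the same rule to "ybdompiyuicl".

The rule is to remove every "i".
"ybdompiyuicl" → "ybdompyucl".

ybdompyucl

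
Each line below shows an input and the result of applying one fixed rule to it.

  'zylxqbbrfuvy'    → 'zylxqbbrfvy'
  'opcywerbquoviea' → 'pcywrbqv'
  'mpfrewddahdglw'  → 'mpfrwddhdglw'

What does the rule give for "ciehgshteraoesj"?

chgshtrsj

Each output is the input with this applied: remove every vowel.
So "ciehgshteraoesj" becomes "chgshtrsj".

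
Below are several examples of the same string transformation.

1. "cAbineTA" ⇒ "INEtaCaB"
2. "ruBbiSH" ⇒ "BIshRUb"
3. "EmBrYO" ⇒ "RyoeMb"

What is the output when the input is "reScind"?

The transformation: move the first 3 characters to the end (rotate left by 3), then flip the case of every letter.
For "reScind", step one produces "cindreS"; step two turns that into "CINDREs".

CINDREs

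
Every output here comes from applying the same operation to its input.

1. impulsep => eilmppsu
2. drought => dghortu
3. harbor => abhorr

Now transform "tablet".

The rule is to sort the characters into alphabetical order.
So "tablet" becomes "abeltt".

abeltt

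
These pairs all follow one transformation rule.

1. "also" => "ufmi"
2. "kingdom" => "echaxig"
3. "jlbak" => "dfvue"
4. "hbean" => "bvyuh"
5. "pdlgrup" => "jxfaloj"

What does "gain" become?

Rule — shift every letter 6 places backward in the alphabet (wrapping around).
Applying that to "gain" gives "auch".

auch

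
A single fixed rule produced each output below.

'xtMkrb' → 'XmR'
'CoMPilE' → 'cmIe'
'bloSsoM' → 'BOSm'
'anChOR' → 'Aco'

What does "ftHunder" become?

Looking at the pairs, the operation is to flip the case of every letter, then keep every other character starting from the first (positions 1st, 3rd, 5th, ...).
Working it through for "ftHunder": intermediate "FThUNDER", final "FhNE".

FhNE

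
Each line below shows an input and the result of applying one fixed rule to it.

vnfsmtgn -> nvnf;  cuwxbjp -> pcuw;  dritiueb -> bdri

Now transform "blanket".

The pattern: move the first 3 characters to the end (rotate left by 3), then keep only the last 4 characters.
Applying both steps to "blanket": "nketbla", then "tbla".
(Check on "vnfsmtgn": → "smtgnvnf" → "nvnf" ✓)

tbla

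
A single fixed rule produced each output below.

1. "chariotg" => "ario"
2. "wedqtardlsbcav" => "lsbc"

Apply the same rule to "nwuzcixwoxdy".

Each output is the input with this applied: move the last 2 characters to the front (rotate right by 2), then keep only the last 4 characters.
"nwuzcixwoxdy" → "dynwuzcixwox" → "xwox".

xwox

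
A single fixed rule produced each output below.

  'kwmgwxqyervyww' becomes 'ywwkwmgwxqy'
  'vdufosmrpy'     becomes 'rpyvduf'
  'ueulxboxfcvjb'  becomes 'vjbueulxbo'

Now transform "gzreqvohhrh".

hrhgzreq

What's happening: move the last 3 characters to the front (rotate right by 3), then delete the last 3 characters.
Applying both steps to "gzreqvohhrh": "hrhgzreqvoh", then "hrhgzreq".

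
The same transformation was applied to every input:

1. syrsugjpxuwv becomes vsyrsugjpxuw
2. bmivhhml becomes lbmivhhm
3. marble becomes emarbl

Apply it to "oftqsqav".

The transformation: move the last character to the front.
Applying that to "oftqsqav" gives "voftqsqa".

voftqsqa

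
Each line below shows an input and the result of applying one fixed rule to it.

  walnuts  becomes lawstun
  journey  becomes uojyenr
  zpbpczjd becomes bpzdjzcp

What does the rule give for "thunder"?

uhtredn

Rule — reverse the string, then move the last 3 characters to the front (rotate right by 3).
On "thunder": the first step gives "rednuht", and the second then gives "uhtredn".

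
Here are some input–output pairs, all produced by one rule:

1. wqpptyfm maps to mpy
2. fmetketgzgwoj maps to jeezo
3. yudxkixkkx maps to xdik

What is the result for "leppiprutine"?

What's happening: move the last character to the front, then keep one character in every 3, starting at position 1 (positions 1st, 4th, 7th, ...).
For "leppiprutine", step one produces "eleppiprutin"; step two turns that into "eppt".

eppt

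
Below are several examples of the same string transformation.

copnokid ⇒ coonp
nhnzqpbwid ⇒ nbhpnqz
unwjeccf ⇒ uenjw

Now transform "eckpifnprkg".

epcnkfpi

The pattern: delete the last 3 characters, then take characters alternately from the front and the back (1st, last, 2nd, 2nd-last, ...).
For "eckpifnprkg", step one produces "eckpifnp"; step two turns that into "epcnkfpi".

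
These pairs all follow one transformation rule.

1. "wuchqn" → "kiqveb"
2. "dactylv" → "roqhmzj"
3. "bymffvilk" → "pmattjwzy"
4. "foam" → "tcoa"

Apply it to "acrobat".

oqfcpoh

Looking at the pairs, the operation is to shift every letter 12 places backward in the alphabet (wrapping around).
"acrobat" → "oqfcpoh".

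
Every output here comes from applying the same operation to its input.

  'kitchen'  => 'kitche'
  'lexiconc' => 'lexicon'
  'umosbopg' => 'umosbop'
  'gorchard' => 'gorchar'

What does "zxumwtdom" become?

zxumwtdo

What's happening: delete the last character.
Applying that to "zxumwtdom" gives "zxumwtdo".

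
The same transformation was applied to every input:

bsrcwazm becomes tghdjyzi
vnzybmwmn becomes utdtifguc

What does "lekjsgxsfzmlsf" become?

mzstgmzenzqrls

The pattern: reverse the string, then shift every letter 7 places forward in the alphabet (wrapping around).
Applying that to "lekjsgxsfzmlsf" gives "mzstgmzenzqrls".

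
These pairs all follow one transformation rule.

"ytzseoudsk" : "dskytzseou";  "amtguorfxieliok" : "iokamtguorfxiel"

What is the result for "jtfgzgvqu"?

vqujtfgzg

Looking at the pairs, the operation is to move the last 3 characters to the front (rotate right by 3).
So "jtfgzgvqu" becomes "vqujtfgzg".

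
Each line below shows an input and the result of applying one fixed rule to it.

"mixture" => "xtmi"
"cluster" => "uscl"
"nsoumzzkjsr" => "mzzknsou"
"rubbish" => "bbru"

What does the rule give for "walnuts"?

In each case the input is transformed by: delete the last 3 characters, then swap the front and back halves of the string.
On "walnuts": the first step gives "waln", and the second then gives "lnwa".

lnwa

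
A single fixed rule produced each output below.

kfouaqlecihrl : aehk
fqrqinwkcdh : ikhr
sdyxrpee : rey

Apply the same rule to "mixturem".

umx

The pattern: move the first 3 characters to the end (rotate left by 3), then keep one character in every 3, starting at position 2 (positions 2nd, 5th, 8th, ...).
"mixturem" → "turemmix" → "umx".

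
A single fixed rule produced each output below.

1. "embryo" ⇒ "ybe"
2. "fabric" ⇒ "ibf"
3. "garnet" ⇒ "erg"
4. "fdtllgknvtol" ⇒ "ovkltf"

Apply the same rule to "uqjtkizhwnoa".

The transformation: reverse the string, then keep every other character starting from the second (positions 2nd, 4th, 6th, ...).
For "uqjtkizhwnoa", step one produces "aonwhziktjqu"; step two turns that into "owzkju".
(Check on "fdtllgknvtol": → "lotvnkglltdf" → "ovkltf" ✓)

owzkju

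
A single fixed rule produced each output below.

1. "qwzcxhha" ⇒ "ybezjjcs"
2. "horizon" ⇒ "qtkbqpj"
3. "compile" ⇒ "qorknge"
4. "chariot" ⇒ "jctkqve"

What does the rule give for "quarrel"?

wcttgns

In each case the input is transformed by: move the first character to the end, then shift every letter 2 places forward in the alphabet (wrapping around).
Starting from "quarrel": after the first operation, "uarrelq"; after the second, "wcttgns".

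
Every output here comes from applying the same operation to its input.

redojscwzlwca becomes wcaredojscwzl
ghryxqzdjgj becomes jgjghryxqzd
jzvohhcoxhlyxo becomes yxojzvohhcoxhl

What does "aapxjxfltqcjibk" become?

Each output is the input with this applied: move the last 3 characters to the front (rotate right by 3).
"aapxjxfltqcjibk" → "ibkaapxjxfltqcj".

ibkaapxjxfltqcj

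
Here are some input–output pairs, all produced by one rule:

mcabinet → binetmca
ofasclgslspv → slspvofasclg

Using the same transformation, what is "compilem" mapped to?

pilemcom

The transformation: move the last 2 characters to the front (rotate right by 2), then move the last 3 characters to the front (rotate right by 3).
Working it through for "compilem": intermediate "emcompil", final "pilemcom".
(Check on "mcabinet": → "etmcabin" → "binetmca" ✓)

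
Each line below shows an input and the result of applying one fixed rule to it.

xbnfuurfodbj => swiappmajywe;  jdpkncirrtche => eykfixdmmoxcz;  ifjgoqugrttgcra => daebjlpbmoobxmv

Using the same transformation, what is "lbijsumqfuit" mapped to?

Each output is the input with this applied: shift every letter 5 places backward in the alphabet (wrapping around).
"lbijsumqfuit" → "gwdenphlapdo".

gwdenphlapdo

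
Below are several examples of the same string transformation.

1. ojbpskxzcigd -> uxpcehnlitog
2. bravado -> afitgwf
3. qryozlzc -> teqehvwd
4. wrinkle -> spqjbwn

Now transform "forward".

bfwiktw

Rule — move the first 3 characters to the end (rotate left by 3), then shift every letter 5 places forward in the alphabet (wrapping around).
For "forward", step one produces "wardfor"; step two turns that into "bfwiktw".
(Check on "wrinkle": → "nklewri" → "spqjbwn" ✓)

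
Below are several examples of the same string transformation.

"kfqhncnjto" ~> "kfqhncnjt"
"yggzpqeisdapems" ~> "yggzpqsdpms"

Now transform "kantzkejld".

Rule — remove every vowel.
So "kantzkejld" becomes "kntzkjld".

kntzkjld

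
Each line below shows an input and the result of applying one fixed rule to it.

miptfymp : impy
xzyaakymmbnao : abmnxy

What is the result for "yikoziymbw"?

Each output is the input with this applied: sort the characters into alphabetical order, then keep every other character starting from the second (positions 2nd, 4th, 6th, ...).
So "yikoziymbw" becomes "ikoyz".

ikoyz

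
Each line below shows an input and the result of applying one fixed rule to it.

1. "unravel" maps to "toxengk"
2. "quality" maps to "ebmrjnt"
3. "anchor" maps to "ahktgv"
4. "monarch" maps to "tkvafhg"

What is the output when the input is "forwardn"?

ptkwgyhk

The transformation: shift every letter 7 places backward in the alphabet (wrapping around), then move the first 3 characters to the end (rotate left by 3).
"forwardn" → "yhkptkwg" → "ptkwgyhk".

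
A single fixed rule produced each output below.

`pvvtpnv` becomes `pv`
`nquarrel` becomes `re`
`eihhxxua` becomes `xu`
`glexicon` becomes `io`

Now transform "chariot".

it

Each output is the input with this applied: keep every other character starting from the first (positions 1st, 3rd, 5th, ...), then keep only the last 2 characters.
Starting from "chariot": after the first operation, "cait"; after the second, "it".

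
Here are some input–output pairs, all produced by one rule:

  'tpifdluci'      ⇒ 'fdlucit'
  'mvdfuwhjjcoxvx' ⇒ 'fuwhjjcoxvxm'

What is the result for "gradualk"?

dualkg

Each output is the input with this applied: move the first character to the end, then delete the first 2 characters.
For "gradualk" the result is "dualkg".
(Check on "tpifdluci": → "pifdlucit" → "fdlucit" ✓)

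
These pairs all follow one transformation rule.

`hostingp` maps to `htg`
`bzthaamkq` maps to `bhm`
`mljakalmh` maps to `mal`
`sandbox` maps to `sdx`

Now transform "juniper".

The rule is to keep one character in every 3, starting at position 1 (positions 1st, 4th, 7th, ...).
For "juniper" the result is "jir".

jir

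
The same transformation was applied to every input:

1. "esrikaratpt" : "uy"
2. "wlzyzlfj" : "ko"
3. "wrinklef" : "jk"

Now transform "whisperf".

wk

Each output is the input with this applied: shift every letter 5 places forward in the alphabet (wrapping around), then keep only the last 2 characters.
Applying both steps to "whisperf": "bmnxujwk", then "wk".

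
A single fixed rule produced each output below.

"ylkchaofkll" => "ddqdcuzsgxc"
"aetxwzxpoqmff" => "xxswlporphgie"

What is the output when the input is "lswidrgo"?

ygdkoavj

In each case the input is transformed by: move the last 2 characters to the front (rotate right by 2), then shift every letter 8 places backward in the alphabet (wrapping around).
Starting from "lswidrgo": after the first operation, "golswidr"; after the second, "ygdkoavj".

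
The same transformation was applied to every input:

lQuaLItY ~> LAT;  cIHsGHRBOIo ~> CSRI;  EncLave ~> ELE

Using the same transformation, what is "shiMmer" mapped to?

SMR

The transformation: keep one character in every 3, starting at position 1 (positions 1st, 4th, 7th, ...), then convert every letter to uppercase.
For "shiMmer", step one produces "sMr"; step two turns that into "SMR".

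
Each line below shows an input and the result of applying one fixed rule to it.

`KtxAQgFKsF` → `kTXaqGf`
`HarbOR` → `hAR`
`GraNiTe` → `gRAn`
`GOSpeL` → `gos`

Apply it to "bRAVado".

Rule — flip the case of every letter, then delete the last 3 characters.
Applying both steps to "bRAVado": "BravADO", then "Brav".
(Check on "GOSpeL": → "gosPEl" → "gos" ✓)

Brav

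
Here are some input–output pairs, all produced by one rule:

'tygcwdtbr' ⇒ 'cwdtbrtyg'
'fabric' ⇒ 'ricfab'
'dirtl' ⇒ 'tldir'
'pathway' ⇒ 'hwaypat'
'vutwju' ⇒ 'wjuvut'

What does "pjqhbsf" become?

hbsfpjq

What's happening: move the first 3 characters to the end (rotate left by 3).
On "pjqhbsf" that produces "hbsfpjq".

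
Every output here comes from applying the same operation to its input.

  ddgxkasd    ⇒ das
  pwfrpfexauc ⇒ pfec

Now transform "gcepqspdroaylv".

gspyl

Looking at the pairs, the operation is to swap each adjacent pair of characters (1↔2, 3↔4, ...), then keep one character in every 3, starting at position 2 (positions 2nd, 5th, 8th, ...).
For "gcepqspdroaylv", step one produces "cgpesqdporyavl"; step two turns that into "gspyl".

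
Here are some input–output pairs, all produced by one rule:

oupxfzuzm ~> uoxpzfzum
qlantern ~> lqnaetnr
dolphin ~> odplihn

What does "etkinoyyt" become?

teikonyyt

Looking at the pairs, the operation is to swap each adjacent pair of characters (1↔2, 3↔4, ...).
Doing the same to "etkinoyyt": "teikonyyt".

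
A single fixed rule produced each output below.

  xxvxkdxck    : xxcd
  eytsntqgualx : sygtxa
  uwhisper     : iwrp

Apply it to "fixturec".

Looking at the pairs, the operation is to keep every other character starting from the second (positions 2nd, 4th, 6th, ...), then swap each adjacent pair of characters (1↔2, 3↔4, ...).
Applying both steps to "fixturec": "itrc", then "ticr".

ticr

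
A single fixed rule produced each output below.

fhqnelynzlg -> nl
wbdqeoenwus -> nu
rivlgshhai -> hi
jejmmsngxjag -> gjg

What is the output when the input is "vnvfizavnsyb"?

What's happening: keep every other character starting from the second (positions 2nd, 4th, 6th, ...), then delete the first 3 characters.
"vnvfizavnsyb" → "nfzvsb" → "vsb".

vsb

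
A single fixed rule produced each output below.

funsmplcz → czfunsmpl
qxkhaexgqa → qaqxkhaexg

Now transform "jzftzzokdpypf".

pfjzftzzokdpy

Looking at the pairs, the operation is to move the last 2 characters to the front (rotate right by 2).
Applying that to "jzftzzokdpypf" gives "pfjzftzzokdpy".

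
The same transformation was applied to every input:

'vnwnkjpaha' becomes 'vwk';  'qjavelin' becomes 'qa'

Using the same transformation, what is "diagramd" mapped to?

da

In each case the input is transformed by: keep every other character starting from the first (positions 1st, 3rd, 5th, ...), then delete the last 2 characters.
Applying both steps to "diagramd": "darm", then "da".
(Check on "qjavelin": → "qaei" → "qa" ✓)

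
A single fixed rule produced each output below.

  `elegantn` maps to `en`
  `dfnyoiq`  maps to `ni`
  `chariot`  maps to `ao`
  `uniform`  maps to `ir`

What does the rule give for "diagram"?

aa

The transformation: keep one character in every 3, starting at position 3 (positions 3rd, 6th, 9th, ...).
For "diagram" the result is "aa".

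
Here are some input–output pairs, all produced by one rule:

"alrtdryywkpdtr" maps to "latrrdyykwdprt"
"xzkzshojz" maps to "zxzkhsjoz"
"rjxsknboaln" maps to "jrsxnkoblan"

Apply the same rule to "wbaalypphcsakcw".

bwaaylppchasckw

The pattern: swap each adjacent pair of characters (1↔2, 3↔4, ...).
Applying that to "wbaalypphcsakcw" gives "bwaaylppchasckw".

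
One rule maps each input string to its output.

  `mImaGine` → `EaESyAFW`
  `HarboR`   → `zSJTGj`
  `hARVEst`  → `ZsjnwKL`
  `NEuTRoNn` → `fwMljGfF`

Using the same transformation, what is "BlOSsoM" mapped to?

tDgkKGe

The rule is to shift every letter 8 places backward in the alphabet (wrapping around), then flip the case of every letter.
"BlOSsoM" → "TdGKkgE" → "tDgkKGe".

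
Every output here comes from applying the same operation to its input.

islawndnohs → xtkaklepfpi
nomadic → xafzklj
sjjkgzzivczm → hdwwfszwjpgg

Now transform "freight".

The pattern: move the first 3 characters to the end (rotate left by 3), then shift every letter 3 places backward in the alphabet (wrapping around).
"freight" → "ightfre" → "fdeqcob".
(Check on "sjjkgzzivczm": → "kgzzivczmsjj" → "hdwwfszwjpgg" ✓)

fdeqcob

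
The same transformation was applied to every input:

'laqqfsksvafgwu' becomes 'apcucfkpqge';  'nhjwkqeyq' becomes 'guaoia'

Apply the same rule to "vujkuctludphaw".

uemdvenzrkg

The pattern: shift every letter 10 places forward in the alphabet (wrapping around), then delete the first 3 characters.
On "vujkuctludphaw": the first step gives "fetuemdvenzrkg", and the second then gives "uemdvenzrkg".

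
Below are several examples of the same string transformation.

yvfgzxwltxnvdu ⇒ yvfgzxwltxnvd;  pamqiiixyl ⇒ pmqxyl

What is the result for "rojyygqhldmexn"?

rjyygqhldmxn

The pattern: remove every vowel.
On "rojyygqhldmexn" that produces "rjyygqhldmxn".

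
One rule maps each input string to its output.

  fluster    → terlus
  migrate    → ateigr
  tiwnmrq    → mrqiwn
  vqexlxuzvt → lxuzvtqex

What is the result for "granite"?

iteran

Rule — delete the first character, then move the first 3 characters to the end (rotate left by 3).
On "granite": the first step gives "ranite", and the second then gives "iteran".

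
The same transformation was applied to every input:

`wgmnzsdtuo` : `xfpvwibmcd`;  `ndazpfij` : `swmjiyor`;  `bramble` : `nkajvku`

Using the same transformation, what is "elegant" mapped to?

The rule is to move the last character to the front, then shift every letter 9 places forward in the alphabet (wrapping around).
On "elegant": the first step gives "telegan", and the second then gives "cnunpjw".
(Check on "ndazpfij": → "jndazpfi" → "swmjiyor" ✓)

cnunpjw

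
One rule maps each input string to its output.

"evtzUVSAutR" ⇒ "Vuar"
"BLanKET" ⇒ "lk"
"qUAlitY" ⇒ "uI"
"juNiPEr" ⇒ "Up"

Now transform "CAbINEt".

an

Rule — flip the case of every letter, then keep one character in every 3, starting at position 2 (positions 2nd, 5th, 8th, ...).
Working it through for "CAbINEt": intermediate "caBineT", final "an".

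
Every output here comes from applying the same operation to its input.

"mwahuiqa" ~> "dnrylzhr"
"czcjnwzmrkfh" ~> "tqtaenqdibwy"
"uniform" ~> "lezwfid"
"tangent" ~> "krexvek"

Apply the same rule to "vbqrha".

The transformation: shift every letter 9 places backward in the alphabet (wrapping around).
Applying that to "vbqrha" gives "mshiyr".

mshiyr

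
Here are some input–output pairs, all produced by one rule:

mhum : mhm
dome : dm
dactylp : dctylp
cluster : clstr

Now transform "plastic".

The rule is to remove every vowel.
For "plastic" the result is "plstc".

plstc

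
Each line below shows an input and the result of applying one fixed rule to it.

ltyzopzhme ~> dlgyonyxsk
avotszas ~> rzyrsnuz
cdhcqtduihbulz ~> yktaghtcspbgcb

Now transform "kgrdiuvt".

Rule — shift every letter 1 place backward in the alphabet (wrapping around), then reverse the string.
Starting from "kgrdiuvt": after the first operation, "jfqchtus"; after the second, "suthcqfj".

suthcqfj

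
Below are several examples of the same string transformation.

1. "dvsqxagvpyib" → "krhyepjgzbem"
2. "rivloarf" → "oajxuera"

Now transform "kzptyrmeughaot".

In each case the input is transformed by: shift every letter 9 places forward in the alphabet (wrapping around), then reverse the string.
Applying both steps to "kzptyrmeughaot": "tiychavndpqjxc", then "cxjqpdnvahcyit".

cxjqpdnvahcyit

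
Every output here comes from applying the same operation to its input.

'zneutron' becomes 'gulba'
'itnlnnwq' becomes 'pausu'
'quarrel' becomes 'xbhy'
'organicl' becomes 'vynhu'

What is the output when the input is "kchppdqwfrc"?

Each output is the input with this applied: shift every letter 7 places forward in the alphabet (wrapping around), then delete the last 3 characters.
For "kchppdqwfrc", step one produces "rjowwkxdmyj"; step two turns that into "rjowwkxd".

rjowwkxd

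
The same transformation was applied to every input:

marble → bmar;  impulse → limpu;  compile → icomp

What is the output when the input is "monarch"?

The transformation: delete the last 2 characters, then move the last character to the front.
On "monarch": the first step gives "monar", and the second then gives "rmona".
(Check on "marble": → "marb" → "bmar" ✓)

rmona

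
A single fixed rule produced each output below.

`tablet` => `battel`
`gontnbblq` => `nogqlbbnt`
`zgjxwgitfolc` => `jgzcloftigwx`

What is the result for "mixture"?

ximerut

What's happening: move the first 3 characters to the end (rotate left by 3), then reverse the string.
For "mixture" the result is "ximerut".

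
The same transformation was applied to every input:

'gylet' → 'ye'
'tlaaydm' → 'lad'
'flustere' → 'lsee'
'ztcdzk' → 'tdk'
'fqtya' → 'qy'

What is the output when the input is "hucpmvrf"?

upvf

The transformation: keep every other character starting from the second (positions 2nd, 4th, 6th, ...).
Applying that to "hucpmvrf" gives "upvf".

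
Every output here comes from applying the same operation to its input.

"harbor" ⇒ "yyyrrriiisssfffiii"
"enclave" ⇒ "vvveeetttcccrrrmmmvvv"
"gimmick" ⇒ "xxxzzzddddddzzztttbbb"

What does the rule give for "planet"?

gggcccrrreeevvvkkk

What's happening: repeat every character 3 times, then shift every letter 9 places backward in the alphabet (wrapping around).
On "planet": the first step gives "ppplllaaannneeettt", and the second then gives "gggcccrrreeevvvkkk".
(Check on "enclave": → "eeennnccclllaaavvveee" → "vvveeetttcccrrrmmmvvv" ✓)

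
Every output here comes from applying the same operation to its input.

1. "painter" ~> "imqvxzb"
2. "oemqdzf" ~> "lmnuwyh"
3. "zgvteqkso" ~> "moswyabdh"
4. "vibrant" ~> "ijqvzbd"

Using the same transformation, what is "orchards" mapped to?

iklpwzza

The pattern: sort the characters into alphabetical order, then shift every letter 8 places forward in the alphabet (wrapping around).
For "orchards", step one produces "acdhorrs"; step two turns that into "iklpwzza".
(Check on "vibrant": → "abinrtv" → "ijqvzbd" ✓)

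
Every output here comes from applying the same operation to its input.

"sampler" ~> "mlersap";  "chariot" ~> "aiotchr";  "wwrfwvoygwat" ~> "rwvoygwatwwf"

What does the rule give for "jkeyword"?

ewordjky

Looking at the pairs, the operation is to move the first 3 characters to the end (rotate left by 3), then swap the first and last characters.
So "jkeyword" becomes "ewordjky".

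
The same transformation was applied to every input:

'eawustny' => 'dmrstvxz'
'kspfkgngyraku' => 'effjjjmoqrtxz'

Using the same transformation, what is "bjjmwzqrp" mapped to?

aiilopqvy

Looking at the pairs, the operation is to shift every letter 1 place backward in the alphabet (wrapping around), then sort the characters into alphabetical order.
On "bjjmwzqrp": the first step gives "aiilvypqo", and the second then gives "aiilopqvy".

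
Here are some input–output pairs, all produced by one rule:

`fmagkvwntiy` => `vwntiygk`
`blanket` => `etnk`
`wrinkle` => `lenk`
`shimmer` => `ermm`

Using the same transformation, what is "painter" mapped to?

ernt

The rule is to delete the first 3 characters, then move the first 2 characters to the end (rotate left by 2).
On "painter": the first step gives "nter", and the second then gives "ernt".
(Check on "wrinkle": → "nkle" → "lenk" ✓)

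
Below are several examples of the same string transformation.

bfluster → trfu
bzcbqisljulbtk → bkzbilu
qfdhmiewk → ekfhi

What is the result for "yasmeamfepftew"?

Looking at the pairs, the operation is to move the last 3 characters to the front (rotate right by 3), then keep every other character starting from the first (positions 1st, 3rd, 5th, ...).
On "yasmeamfepftew" that produces "twamafp".

twamafp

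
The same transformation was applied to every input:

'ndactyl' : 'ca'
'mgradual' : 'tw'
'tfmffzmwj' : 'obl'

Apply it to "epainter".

Rule — shift every letter 2 places forward in the alphabet (wrapping around), then keep one character in every 3, starting at position 3 (positions 3rd, 6th, 9th, ...).
Applying both steps to "epainter": "grckpvgt", then "cv".

cv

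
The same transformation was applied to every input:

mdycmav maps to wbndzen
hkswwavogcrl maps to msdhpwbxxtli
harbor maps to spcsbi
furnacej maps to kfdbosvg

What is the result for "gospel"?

The rule is to shift every letter 1 place forward in the alphabet (wrapping around), then reverse the string.
Applying both steps to "gospel": "hptqfm", then "mfqtph".
(Check on "mdycmav": → "nezdnbw" → "wbndzen" ✓)

mfqtph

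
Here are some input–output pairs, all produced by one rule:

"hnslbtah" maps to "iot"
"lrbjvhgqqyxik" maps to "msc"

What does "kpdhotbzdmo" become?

lqe

Each output is the input with this applied: shift every letter 1 place forward in the alphabet (wrapping around), then keep only the first 3 characters.
Starting from "kpdhotbzdmo": after the first operation, "lqeipucaenp"; after the second, "lqe".
(Check on "lrbjvhgqqyxik": → "msckwihrrzyjl" → "msc" ✓)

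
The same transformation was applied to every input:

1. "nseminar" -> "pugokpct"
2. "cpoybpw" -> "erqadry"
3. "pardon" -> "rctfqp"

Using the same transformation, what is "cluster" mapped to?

The rule is to shift every letter 2 places forward in the alphabet (wrapping around).
"cluster" → "enwuvgt".

enwuvgt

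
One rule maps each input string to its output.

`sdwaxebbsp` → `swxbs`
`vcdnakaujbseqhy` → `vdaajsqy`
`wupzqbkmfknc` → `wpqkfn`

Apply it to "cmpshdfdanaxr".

cphfaar

The pattern: keep every other character starting from the first (positions 1st, 3rd, 5th, ...).
Applying that to "cmpshdfdanaxr" gives "cphfaar".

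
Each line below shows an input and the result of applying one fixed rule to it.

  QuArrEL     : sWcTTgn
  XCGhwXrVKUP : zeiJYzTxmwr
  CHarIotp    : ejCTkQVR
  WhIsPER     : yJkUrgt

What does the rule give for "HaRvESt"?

What's happening: flip the case of every letter, then shift every letter 2 places forward in the alphabet (wrapping around).
On "HaRvESt": the first step gives "hArVesT", and the second then gives "jCtXguV".

jCtXguV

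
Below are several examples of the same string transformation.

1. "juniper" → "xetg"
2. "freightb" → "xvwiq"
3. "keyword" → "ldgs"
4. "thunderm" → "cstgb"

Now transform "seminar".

In each case the input is transformed by: shift every letter 11 places backward in the alphabet (wrapping around), then delete the first 3 characters.
"seminar" → "htbxcpg" → "xcpg".

xcpg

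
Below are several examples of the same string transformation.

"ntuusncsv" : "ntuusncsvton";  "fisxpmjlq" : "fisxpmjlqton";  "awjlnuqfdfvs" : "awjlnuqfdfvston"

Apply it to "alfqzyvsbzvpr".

Looking at the pairs, the operation is to append "ton".
Applying that to "alfqzyvsbzvpr" gives "alfqzyvsbzvprton".

alfqzyvsbzvprton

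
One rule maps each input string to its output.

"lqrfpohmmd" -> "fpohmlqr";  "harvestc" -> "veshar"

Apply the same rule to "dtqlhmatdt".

Rule — delete the last 2 characters, then move the first 3 characters to the end (rotate left by 3).
So "dtqlhmatdt" becomes "lhmatdtq".
(Check on "lqrfpohmmd": → "lqrfpohm" → "fpohmlqr" ✓)

lhmatdtq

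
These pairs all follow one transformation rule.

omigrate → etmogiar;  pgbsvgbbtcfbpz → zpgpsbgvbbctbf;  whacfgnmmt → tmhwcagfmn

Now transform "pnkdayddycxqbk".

kbnpdkyaddcyqx

Looking at the pairs, the operation is to swap each adjacent pair of characters (1↔2, 3↔4, ...), then move the last 2 characters to the front (rotate right by 2).
Applying both steps to "pnkdayddycxqbk": "npdkyaddcyqxkb", then "kbnpdkyaddcyqx".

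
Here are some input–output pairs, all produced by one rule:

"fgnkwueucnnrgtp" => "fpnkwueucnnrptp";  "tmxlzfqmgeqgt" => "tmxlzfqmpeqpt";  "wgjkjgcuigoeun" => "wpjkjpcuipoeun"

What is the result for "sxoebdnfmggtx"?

sxoebdnfmpptx

Looking at the pairs, the operation is to replace every "g" with "p".
"sxoebdnfmggtx" → "sxoebdnfmpptx".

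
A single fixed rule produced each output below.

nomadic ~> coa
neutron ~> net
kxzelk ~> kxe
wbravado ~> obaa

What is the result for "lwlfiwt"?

What's happening: move the last 2 characters to the front (rotate right by 2), then keep every other character starting from the second (positions 2nd, 4th, 6th, ...).
Applying that to "lwlfiwt" gives "twf".

twf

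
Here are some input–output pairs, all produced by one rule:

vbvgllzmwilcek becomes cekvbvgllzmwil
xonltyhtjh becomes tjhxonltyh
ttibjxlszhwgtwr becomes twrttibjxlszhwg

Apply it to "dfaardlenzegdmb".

dmbdfaardlenzeg

What's happening: move the last 3 characters to the front (rotate right by 3).
"dfaardlenzegdmb" → "dmbdfaardlenzeg".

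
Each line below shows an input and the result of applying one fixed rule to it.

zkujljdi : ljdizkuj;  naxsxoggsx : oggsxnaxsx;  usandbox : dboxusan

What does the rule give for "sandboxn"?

The pattern: swap the front and back halves of the string.
So "sandboxn" becomes "boxnsand".

boxnsand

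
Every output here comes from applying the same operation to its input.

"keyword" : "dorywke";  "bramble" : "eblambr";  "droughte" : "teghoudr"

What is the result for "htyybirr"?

rrbiyyht

The pattern: swap each adjacent pair of characters (1↔2, 3↔4, ...), then reverse the string.
Starting from "htyybirr": after the first operation, "thyyibrr"; after the second, "rrbiyyht".
(Check on "keyword": → "ekwyrod" → "dorywke" ✓)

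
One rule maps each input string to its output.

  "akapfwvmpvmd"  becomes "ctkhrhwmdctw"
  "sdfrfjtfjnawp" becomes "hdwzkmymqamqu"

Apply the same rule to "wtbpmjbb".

qiidaiwt

In each case the input is transformed by: move the last 3 characters to the front (rotate right by 3), then shift every letter 7 places forward in the alphabet (wrapping around).
"wtbpmjbb" → "jbbwtbpm" → "qiidaiwt".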